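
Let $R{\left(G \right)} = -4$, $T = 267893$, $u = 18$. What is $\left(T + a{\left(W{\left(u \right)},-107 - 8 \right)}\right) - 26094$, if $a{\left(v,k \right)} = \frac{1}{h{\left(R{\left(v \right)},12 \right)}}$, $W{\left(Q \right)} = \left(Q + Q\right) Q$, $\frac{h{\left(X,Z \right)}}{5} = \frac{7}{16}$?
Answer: $\frac{8462981}{35} \approx 2.418 \cdot 10^{5}$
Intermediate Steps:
$h{\left(X,Z \right)} = \frac{35}{16}$ ($h{\left(X,Z \right)} = 5 \cdot \frac{7}{16} = \frac{35}{16}$)
$W{\left(Q \right)} = 2 Q^{2}$ ($W{\left(Q \right)} = 2 Q Q = 2 Q^{2}$)
$a{\left(v,k \right)} = \frac{16}{35}$ ($a{\left(v,k \right)} = \frac{1}{\frac{35}{16}} = \frac{16}{35}$)
$\left(T + a{\left(W{\left(u \right)},-107 - 8 \right)}\right) - 26094 = \left(267893 + \frac{16}{35}\right) - 26094 = \frac{9376271}{35} - 26094 = \frac{8462981}{35}$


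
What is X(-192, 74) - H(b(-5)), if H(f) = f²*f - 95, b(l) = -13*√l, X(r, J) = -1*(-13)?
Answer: 108 - 10985*I*√5 ≈ 108.0 - 24563.0*I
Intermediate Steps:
X(r, J) = 13
H(f) = -95 + f³ (H(f) = f³ - 95 = -95 + f³)
X(-192, 74) - H(b(-5)) = 13 - (-95 + (-13*I*√5)³) = 13 - (-95 + 10985*I*√5) = 13 + (95 - 10985*I*√5) = 108 - 10985*I*√5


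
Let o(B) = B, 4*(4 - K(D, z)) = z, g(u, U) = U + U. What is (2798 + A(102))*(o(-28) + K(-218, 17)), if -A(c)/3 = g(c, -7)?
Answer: -80230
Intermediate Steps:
g(u, U) = 2*U
K(D, z) = 4 - z/4
A(c) = 42 (A(c) = -6*(-7) = -3*(-14) = 42)
(2798 + A(102))*(o(-28) + K(-218, 17)) = (2798 + 42)*(-28 + (4 - 1/4*17)) = 2840*(-28 + (4 - 17/4)) = 2840*(-28 - 1/4) = 2840*(-113/4) = -80230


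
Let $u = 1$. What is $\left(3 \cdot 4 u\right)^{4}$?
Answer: $20736$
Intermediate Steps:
$\left(3 \cdot 4 u\right)^{4} = \left(3 \cdot 4 \cdot 1\right)^{4} = \left(12 \cdot 1\right)^{4} = 12^{4} = 20736$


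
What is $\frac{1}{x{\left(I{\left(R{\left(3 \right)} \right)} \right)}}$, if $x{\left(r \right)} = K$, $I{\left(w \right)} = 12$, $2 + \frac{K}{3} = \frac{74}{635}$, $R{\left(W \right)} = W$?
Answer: $- \frac{635}{3588} \approx -0.17698$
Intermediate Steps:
$K = - \frac{3588}{635}$ ($K = -6 + 3 \cdot \frac{74}{635} = -6 + \frac{222}{635} = - \frac{3588}{635} \approx -5.6504$)
$x{\left(r \right)} = - \frac{3588}{635}$
$\frac{1}{x{\left(I{\left(R{\left(3 \right)} \right)} \right)}} = \frac{1}{- \frac{3588}{635}} = - \frac{635}{3588}$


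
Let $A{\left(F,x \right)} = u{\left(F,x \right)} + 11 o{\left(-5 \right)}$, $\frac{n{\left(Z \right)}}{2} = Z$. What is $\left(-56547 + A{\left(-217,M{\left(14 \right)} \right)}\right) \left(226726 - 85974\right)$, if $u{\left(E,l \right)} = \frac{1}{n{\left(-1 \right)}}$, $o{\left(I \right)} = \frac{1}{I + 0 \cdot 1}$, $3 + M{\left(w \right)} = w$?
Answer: $- \frac{39797416872}{5} \approx -7.9595 \cdot 10^{9}$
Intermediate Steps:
$n{\left(Z \right)} = 2 Z$
$M{\left(w \right)} = -3 + w$
$o{\left(I \right)} = \frac{1}{I}$ ($o{\left(I \right)} = \frac{1}{I + 0} = \frac{1}{I}$)
$u{\left(E,l \right)} = - \frac{1}{2}$ ($u{\left(E,l \right)} = \frac{1}{2 \left(-1\right)} = \frac{1}{-2} = - \frac{1}{2}$)
$A{\left(F,x \right)} = - \frac{27}{10}$ ($A{\left(F,x \right)} = - \frac{1}{2} + \frac{11}{-5} = - \frac{1}{2} + 11 \left(- \frac{1}{5}\right) = - \frac{1}{2} - \frac{11}{5} = - \frac{27}{10}$)
$\left(-56547 + A{\left(-217,M{\left(14 \right)} \right)}\right) \left(226726 - 85974\right) = \left(-56547 - \frac{27}{10}\right) \left(226726 - 85974\right) = \left(- \frac{565497}{10}\right) 140752 = - \frac{39797416872}{5}$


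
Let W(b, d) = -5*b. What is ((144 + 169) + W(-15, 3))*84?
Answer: 32592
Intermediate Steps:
((144 + 169) + W(-15, 3))*84 = ((144 + 169) - 5*(-15))*84 = (313 + 75)*84 = 388*84 = 32592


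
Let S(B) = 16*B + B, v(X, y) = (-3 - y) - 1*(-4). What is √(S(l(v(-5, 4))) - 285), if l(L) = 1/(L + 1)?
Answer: I*√1174/2 ≈ 17.132*I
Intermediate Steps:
v(X, y) = 1 - y (v(X, y) = (-3 - y) + 4 = 1 - y)
l(L) = 1/(1 + L)
S(B) = 17*B
√(S(l(v(-5, 4))) - 285) = √(17/(1 + (1 - 1*4)) - 285) = √(17/(1 + (1 - 4)) - 285) = √(17/(1 - 3) - 285) = √(17/(-2) - 285) = √(17*(-½) - 285) = √(-17/2 - 285) = √(-587/2) = I*√1174/2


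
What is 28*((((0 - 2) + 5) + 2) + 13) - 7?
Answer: 497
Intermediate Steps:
28*((((0 - 2) + 5) + 2) + 13) - 7 = 28*(((-2 + 5) + 2) + 13) - 7 = 28*((3 + 2) + 13) - 7 = 28*(5 + 13) - 7 = 28*18 - 7 = 504 - 7 = 497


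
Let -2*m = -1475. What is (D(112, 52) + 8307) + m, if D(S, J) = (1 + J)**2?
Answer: 23707/2 ≈ 11854.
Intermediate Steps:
m = 1475/2 (m = -1/2*(-1475) = 1475/2 ≈ 737.50)
(D(112, 52) + 8307) + m = ((1 + 52)**2 + 8307) + 1475/2 = (53**2 + 8307) + 1475/2 = (2809 + 8307) + 1475/2 = 11116 + 1475/2 = 23707/2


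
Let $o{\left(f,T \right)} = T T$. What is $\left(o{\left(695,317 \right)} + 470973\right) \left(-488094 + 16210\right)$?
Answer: $-269663774408$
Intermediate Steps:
$o{\left(f,T \right)} = T^{2}$
$\left(o{\left(695,317 \right)} + 470973\right) \left(-488094 + 16210\right) = \left(317^{2} + 470973\right) \left(-488094 + 16210\right) = \left(100489 + 470973\right) \left(-471884\right) = 571462 \left(-471884\right) = -269663774408$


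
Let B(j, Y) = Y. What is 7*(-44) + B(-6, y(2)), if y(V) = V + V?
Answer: -304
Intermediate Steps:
y(V) = 2*V
7*(-44) + B(-6, y(2)) = 7*(-44) + 2*2 = -308 + 4 = -304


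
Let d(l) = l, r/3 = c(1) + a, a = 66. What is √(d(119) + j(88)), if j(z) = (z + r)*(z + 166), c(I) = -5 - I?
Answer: √68191 ≈ 261.13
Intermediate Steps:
r = 180 (r = 3*((-5 - 1*1) + 66) = 3*((-5 - 1) + 66) = 3*(-6 + 66) = 3*60 = 180)
j(z) = (166 + z)*(180 + z) (j(z) = (z + 180)*(z + 166) = (180 + z)*(166 + z) = (166 + z)*(180 + z))
√(d(119) + j(88)) = √(119 + (29880 + 88² + 346*88)) = √(119 + (29880 + 7744 + 30448)) = √(119 + 68072) = √68191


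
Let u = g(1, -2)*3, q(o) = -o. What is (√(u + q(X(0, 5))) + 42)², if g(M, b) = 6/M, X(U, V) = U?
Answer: 1782 + 252*√2 ≈ 2138.4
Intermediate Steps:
u = 18 (u = (6/1)*3 = (6*1)*3 = 6*3 = 18)
(√(u + q(X(0, 5))) + 42)² = (√(18 - 1*0) + 42)² = (√(18 + 0) + 42)² = (√18 + 42)² = (3*√2 + 42)² = (42 + 3*√2)²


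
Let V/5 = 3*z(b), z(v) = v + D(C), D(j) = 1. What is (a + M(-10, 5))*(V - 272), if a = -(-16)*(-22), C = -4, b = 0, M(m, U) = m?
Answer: 93034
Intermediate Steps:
a = -352 (a = -16*22 = -352)
z(v) = 1 + v (z(v) = v + 1 = 1 + v)
V = 15 (V = 5*(3*(1 + 0)) = 5*(3*1) = 5*3 = 15)
(a + M(-10, 5))*(V - 272) = (-352 - 10)*(15 - 272) = -362*(-257) = 93034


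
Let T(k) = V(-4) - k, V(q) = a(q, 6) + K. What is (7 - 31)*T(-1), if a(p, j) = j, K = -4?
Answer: -72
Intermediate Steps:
V(q) = 2 (V(q) = 6 - 4 = 2)
T(k) = 2 - k
(7 - 31)*T(-1) = (7 - 31)*(2 - 1*(-1)) = -24*(2 + 1) = -24*3 = -72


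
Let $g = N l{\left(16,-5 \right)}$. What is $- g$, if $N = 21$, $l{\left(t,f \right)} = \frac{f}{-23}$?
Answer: $- \frac{105}{23} \approx -4.5652$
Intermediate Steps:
$l{\left(t,f \right)} = - \frac{f}{23}$ ($l{\left(t,f \right)} = f \left(- \frac{1}{23}\right) = - \frac{f}{23}$)
$g = \frac{105}{23}$ ($g = 21 \left(\left(- \frac{1}{23}\right) \left(-5\right)\right) = 21 \cdot \frac{5}{23} = \frac{105}{23} \approx 4.5652$)
$- g = \left(-1\right) \frac{105}{23} = - \frac{105}{23}$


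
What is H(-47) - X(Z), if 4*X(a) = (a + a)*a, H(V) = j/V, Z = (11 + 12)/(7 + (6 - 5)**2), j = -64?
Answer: -16671/6016 ≈ -2.7711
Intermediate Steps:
Z = 23/8 (Z = 23/(7 + 1**2) = 23/(7 + 1) = 23/8 ≈ 2.8750)
H(V) = -64/V
X(a) = a**2/2 (X(a) = ((a + a)*a)/4 = ((2*a)*a)/4 = (2*a**2)/4 = a**2/2)
H(-47) - X(Z) = -64/(-47) - (23/8)**2/2 = -64*(-1/47) - 529/(2*64) = 64/47 - 1*529/128 = 64/47 - 529/128 = -16671/6016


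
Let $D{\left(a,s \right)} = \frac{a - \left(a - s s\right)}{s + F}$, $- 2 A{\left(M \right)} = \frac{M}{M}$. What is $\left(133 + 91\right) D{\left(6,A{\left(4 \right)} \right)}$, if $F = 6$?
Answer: $\frac{112}{11} \approx 10.182$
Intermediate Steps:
$A{\left(M \right)} = - \frac{1}{2}$ ($A{\left(M \right)} = - \frac{M \frac{1}{M}}{2} = \left(- \frac{1}{2}\right) 1 = - \frac{1}{2}$)
$D{\left(a,s \right)} = \frac{s^{2}}{6 + s}$ ($D{\left(a,s \right)} = \frac{a - \left(a - s s\right)}{s + 6} = \frac{a - \left(a - s^{2}\right)}{6 + s} = \frac{s^{2}}{6 + s}$)
$\left(133 + 91\right) D{\left(6,A{\left(4 \right)} \right)} = \left(133 + 91\right) \frac{\left(- \frac{1}{2}\right)^{2}}{6 - \frac{1}{2}} = 224 \frac{1}{4 \cdot \frac{11}{2}} = 224 \cdot \frac{1}{4} \cdot \frac{2}{11} = 224 \cdot \frac{1}{22} = \frac{112}{11}$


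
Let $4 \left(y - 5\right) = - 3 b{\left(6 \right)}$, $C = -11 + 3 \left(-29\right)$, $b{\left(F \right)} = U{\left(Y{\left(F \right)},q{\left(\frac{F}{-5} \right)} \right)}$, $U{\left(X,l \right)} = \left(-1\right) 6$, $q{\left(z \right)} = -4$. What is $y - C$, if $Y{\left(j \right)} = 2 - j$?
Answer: $\frac{215}{2} \approx 107.5$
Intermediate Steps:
$U{\left(X,l \right)} = -6$
$b{\left(F \right)} = -6$
$C = -98$ ($C = -11 - 87 = -98$)
$y = \frac{19}{2}$ ($y = 5 + \frac{\left(-3\right) \left(-6\right)}{4} = 5 + \frac{1}{4} \cdot 18 = 5 + \frac{9}{2} = \frac{19}{2} \approx 9.5$)
$y - C = \frac{19}{2} - -98 = \frac{19}{2} + 98 = \frac{215}{2}$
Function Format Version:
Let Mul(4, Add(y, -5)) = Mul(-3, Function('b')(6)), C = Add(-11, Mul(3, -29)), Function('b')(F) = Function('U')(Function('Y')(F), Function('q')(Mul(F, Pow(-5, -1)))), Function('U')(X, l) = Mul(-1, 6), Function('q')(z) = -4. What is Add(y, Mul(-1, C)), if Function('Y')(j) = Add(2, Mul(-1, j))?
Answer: Rational(215, 2) ≈ 107.50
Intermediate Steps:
Function('U')(X, l) = -6
Function('b')(F) = -6
C = -98 (C = Add(-11, -87) = -98)
y = Rational(19, 2) (y = Add(5, Mul(Rational(1, 4), Mul(-3, -6))) = Add(5, Mul(Rational(1, 4), 18)) = Add(5, Rational(9, 2)) = Rational(19, 2) ≈ 9.5000)
Add(y, Mul(-1, C)) = Add(Rational(19, 2), Mul(-1, -98)) = Add(Rational(19, 2), 98) = Rational(215, 2)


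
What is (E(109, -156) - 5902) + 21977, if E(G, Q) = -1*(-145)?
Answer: 16220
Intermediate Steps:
E(G, Q) = 145
(E(109, -156) - 5902) + 21977 = (145 - 5902) + 21977 = -5757 + 21977 = 16220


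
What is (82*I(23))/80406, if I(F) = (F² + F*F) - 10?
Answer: 42968/40203 ≈ 1.0688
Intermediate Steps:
I(F) = -10 + 2*F² (I(F) = (F² + F²) - 10 = 2*F² - 10 = -10 + 2*F²)
(82*I(23))/80406 = (82*(-10 + 2*23²))/80406 = (82*(-10 + 2*529))*(1/80406) = (82*(-10 + 1058))*(1/80406) = (82*1048)*(1/80406) = 85936*(1/80406) = 42968/40203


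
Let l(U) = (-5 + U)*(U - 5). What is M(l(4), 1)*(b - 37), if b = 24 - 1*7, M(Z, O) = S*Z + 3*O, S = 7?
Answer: -200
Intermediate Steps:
l(U) = (-5 + U)² (l(U) = (-5 + U)*(-5 + U) = (-5 + U)²)
M(Z, O) = 3*O + 7*Z (M(Z, O) = 7*Z + 3*O = 3*O + 7*Z)
b = 17 (b = 24 - 7 = 17)
M(l(4), 1)*(b - 37) = (3*1 + 7*(-5 + 4)²)*(17 - 37) = (3 + 7*(-1)²)*(-20) = (3 + 7*1)*(-20) = (3 + 7)*(-20) = 10*(-20) = -200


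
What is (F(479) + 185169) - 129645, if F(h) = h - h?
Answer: 55524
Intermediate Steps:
F(h) = 0
(F(479) + 185169) - 129645 = (0 + 185169) - 129645 = 185169 - 129645 = 55524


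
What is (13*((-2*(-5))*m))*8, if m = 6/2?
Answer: 3120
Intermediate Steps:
m = 3 (m = 6*(½) = 3)
(13*((-2*(-5))*m))*8 = (13*(-2*(-5)*3))*8 = (13*(10*3))*8 = (13*30)*8 = 390*8 = 3120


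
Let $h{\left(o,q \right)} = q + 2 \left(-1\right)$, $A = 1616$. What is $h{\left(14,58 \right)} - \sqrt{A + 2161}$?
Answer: $56 - \sqrt{3777} \approx -5.4573$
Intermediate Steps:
$h{\left(o,q \right)} = -2 + q$ ($h{\left(o,q \right)} = q - 2 = -2 + q$)
$h{\left(14,58 \right)} - \sqrt{A + 2161} = \left(-2 + 58\right) - \sqrt{1616 + 2161} = 56 - \sqrt{3777}$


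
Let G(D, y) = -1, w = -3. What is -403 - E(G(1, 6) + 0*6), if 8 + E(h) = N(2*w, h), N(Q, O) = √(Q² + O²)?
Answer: -395 - √37 ≈ -401.08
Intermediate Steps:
N(Q, O) = √(O² + Q²)
E(h) = -8 + √(36 + h²) (E(h) = -8 + √(h² + (2*(-3))²) = -8 + √(h² + (-6)²) = -8 + √(h² + 36) = -8 + √(36 + h²))
-403 - E(G(1, 6) + 0*6) = -403 - (-8 + √(36 + (-1 + 0*6)²)) = -403 - (-8 + √(36 + (-1 + 0)²)) = -403 - (-8 + √(36 + (-1)²)) = -403 - (-8 + √(36 + 1)) = -403 - (-8 + √37) = -403 + (8 - √37) = -395 - √37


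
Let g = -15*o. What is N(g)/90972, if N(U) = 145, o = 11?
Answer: 145/90972 ≈ 0.0015939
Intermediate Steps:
g = -165 (g = -15*11 = -165)
N(g)/90972 = 145/90972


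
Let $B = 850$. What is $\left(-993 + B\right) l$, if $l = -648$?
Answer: $92664$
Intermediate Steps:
$\left(-993 + B\right) l = \left(-993 + 850\right) \left(-648\right) = \left(-143\right) \left(-648\right) = 92664$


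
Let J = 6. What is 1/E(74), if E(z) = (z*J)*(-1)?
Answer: -1/444 ≈ -0.0022523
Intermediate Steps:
E(z) = -6*z (E(z) = (z*6)*(-1) = (6*z)*(-1) = -6*z)
1/E(74) = 1/(-6*74) = 1/(-444) = -1/444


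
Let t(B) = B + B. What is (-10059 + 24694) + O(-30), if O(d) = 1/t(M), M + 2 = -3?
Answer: 146349/10 ≈ 14635.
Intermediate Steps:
M = -5 (M = -2 - 3 = -5)
t(B) = 2*B
O(d) = -⅒ (O(d) = 1/(2*(-5)) = 1/(-10) = -⅒)
(-10059 + 24694) + O(-30) = (-10059 + 24694) - ⅒ = 14635 - ⅒ = 146349/10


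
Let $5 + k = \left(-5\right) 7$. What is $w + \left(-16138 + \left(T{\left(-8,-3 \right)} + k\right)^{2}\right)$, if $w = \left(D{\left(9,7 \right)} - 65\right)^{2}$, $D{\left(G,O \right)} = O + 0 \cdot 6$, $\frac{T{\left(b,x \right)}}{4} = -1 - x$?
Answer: $-11750$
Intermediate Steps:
$T{\left(b,x \right)} = -4 - 4 x$ ($T{\left(b,x \right)} = 4 \left(-1 - x\right) = -4 - 4 x$)
$k = -40$ ($k = -5 - 35 = -40$)
$D{\left(G,O \right)} = O$ ($D{\left(G,O \right)} = O + 0 = O$)
$w = 3364$ ($w = \left(7 - 65\right)^{2} = \left(-58\right)^{2} = 3364$)
$w + \left(-16138 + \left(T{\left(-8,-3 \right)} + k\right)^{2}\right) = 3364 - \left(16138 - \left(\left(-4 - -12\right) - 40\right)^{2}\right) = 3364 - \left(16138 - \left(\left(-4 + 12\right) - 40\right)^{2}\right) = 3364 - \left(16138 - \left(8 - 40\right)^{2}\right) = 3364 - \left(16138 - \left(-32\right)^{2}\right) = 3364 + \left(-16138 + 1024\right) = 3364 - 15114 = -11750$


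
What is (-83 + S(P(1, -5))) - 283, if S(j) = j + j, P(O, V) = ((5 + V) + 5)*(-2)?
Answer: -386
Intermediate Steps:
P(O, V) = -20 - 2*V (P(O, V) = (10 + V)*(-2) = -20 - 2*V)
S(j) = 2*j
(-83 + S(P(1, -5))) - 283 = (-83 + 2*(-20 - 2*(-5))) - 283 = (-83 + 2*(-20 + 10)) - 283 = (-83 + 2*(-10)) - 283 = (-83 - 20) - 283 = -103 - 283 = -386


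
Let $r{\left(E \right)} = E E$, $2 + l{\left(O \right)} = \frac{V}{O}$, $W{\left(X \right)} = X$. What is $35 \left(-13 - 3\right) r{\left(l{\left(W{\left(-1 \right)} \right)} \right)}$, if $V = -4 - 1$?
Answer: $-5040$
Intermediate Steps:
$V = -5$ ($V = -4 - 1 = -5$)
$l{\left(O \right)} = -2 - \frac{5}{O}$
$r{\left(E \right)} = E^{2}$
$35 \left(-13 - 3\right) r{\left(l{\left(W{\left(-1 \right)} \right)} \right)} = 35 \left(-13 - 3\right) \left(-2 - \frac{5}{-1}\right)^{2} = 35 \left(-16\right) \left(-2 - -5\right)^{2} = - 560 \left(-2 + 5\right)^{2} = - 560 \cdot 3^{2} = \left(-560\right) 9 = -5040$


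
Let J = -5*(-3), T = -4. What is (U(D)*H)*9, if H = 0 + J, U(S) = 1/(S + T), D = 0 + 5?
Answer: 135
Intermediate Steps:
D = 5
U(S) = 1/(-4 + S) (U(S) = 1/(S - 4) = 1/(-4 + S))
J = 15
H = 15 (H = 0 + 15 = 15)
(U(D)*H)*9 = (15/(-4 + 5))*9 = (15/1)*9 = (1*15)*9 = 15*9 = 135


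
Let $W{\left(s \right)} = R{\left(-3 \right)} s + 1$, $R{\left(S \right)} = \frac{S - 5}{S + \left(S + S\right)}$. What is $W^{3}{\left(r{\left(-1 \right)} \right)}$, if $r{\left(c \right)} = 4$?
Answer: $\frac{68921}{729} \approx 94.542$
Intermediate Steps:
$R{\left(S \right)} = \frac{-5 + S}{3 S}$ ($R{\left(S \right)} = \frac{-5 + S}{S + 2 S} = \frac{-5 + S}{3 S}$)
$W{\left(s \right)} = 1 + \frac{8 s}{9}$ ($W{\left(s \right)} = \frac{-5 - 3}{3 \left(-3\right)} s + 1 = \frac{1}{3} \left(- \frac{1}{3}\right) \left(-8\right) s + 1 = \frac{8 s}{9} + 1 = 1 + \frac{8 s}{9}$)
$W^{3}{\left(r{\left(-1 \right)} \right)} = \left(1 + \frac{8}{9} \cdot 4\right)^{3} = \left(1 + \frac{32}{9}\right)^{3} = \left(\frac{41}{9}\right)^{3} = \frac{68921}{729}$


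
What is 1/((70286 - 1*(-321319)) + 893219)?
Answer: 1/1284824 ≈ 7.7832e-7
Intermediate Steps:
1/((70286 - 1*(-321319)) + 893219) = 1/((70286 + 321319) + 893219) = 1/(391605 + 893219) = 1/1284824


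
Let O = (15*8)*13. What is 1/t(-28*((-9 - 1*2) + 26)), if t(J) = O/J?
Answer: -7/26 ≈ -0.26923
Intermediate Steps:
O = 1560 (O = 120*13 = 1560)
t(J) = 1560/J
1/t(-28*((-9 - 1*2) + 26)) = 1/(1560/((-28*((-9 - 1*2) + 26)))) = 1/(1560/((-28*((-9 - 2) + 26)))) = 1/(1560/((-28*(-11 + 26)))) = 1/(1560/((-28*15))) = 1/(1560/(-420)) = 1/(1560*(-1/420)) = 1/(-26/7) = -7/26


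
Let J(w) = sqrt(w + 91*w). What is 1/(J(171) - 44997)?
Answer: -14999/674904759 - 2*sqrt(437)/674904759 ≈ -2.2286e-5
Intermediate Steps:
J(w) = 2*sqrt(23)*sqrt(w) (J(w) = sqrt(92*w) = 2*sqrt(23)*sqrt(w))
1/(J(171) - 44997) = 1/(2*sqrt(23)*sqrt(171) - 44997) = 1/(2*sqrt(23)*(3*sqrt(19)) - 44997) = 1/(6*sqrt(437) - 44997) = 1/(-44997 + 6*sqrt(437))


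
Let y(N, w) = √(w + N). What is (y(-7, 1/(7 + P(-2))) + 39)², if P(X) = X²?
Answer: 16655/11 + 156*I*√209/11 ≈ 1514.1 + 205.02*I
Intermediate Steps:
y(N, w) = √(N + w)
(y(-7, 1/(7 + P(-2))) + 39)² = (√(-7 + 1/(7 + (-2)²)) + 39)² = (√(-7 + 1/(7 + 4)) + 39)² = (√(-7 + 1/11) + 39)² = (√(-76/11) + 39)² = (2*I*√209/11 + 39)² = (39 + 2*I*√209/11)²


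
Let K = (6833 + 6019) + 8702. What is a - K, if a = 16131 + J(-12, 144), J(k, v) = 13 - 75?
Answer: -5485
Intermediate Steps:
K = 21554 (K = 12852 + 8702 = 21554)
J(k, v) = -62
a = 16069 (a = 16131 - 62 = 16069)
a - K = 16069 - 1*21554 = 16069 - 21554 = -5485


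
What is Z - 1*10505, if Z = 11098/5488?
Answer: -28820171/2744 ≈ -10503.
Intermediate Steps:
Z = 5549/2744 (Z = 11098*(1/5488) = 5549/2744 ≈ 2.0222)
Z - 1*10505 = 5549/2744 - 1*10505 = 5549/2744 - 10505 = -28820171/2744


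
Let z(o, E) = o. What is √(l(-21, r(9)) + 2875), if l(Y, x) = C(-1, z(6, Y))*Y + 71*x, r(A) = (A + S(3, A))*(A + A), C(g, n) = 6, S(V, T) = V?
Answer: √18085 ≈ 134.48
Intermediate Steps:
r(A) = 2*A*(3 + A) (r(A) = (A + 3)*(A + A) = (3 + A)*(2*A) = 2*A*(3 + A))
l(Y, x) = 6*Y + 71*x
√(l(-21, r(9)) + 2875) = √((6*(-21) + 71*(2*9*(3 + 9))) + 2875) = √((-126 + 71*(2*9*12)) + 2875) = √((-126 + 71*216) + 2875) = √((-126 + 15336) + 2875) = √(15210 + 2875) = √18085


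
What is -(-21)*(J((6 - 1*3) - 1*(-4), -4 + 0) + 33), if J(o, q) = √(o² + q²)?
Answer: 693 + 21*√65 ≈ 862.31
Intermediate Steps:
-(-21)*(J((6 - 1*3) - 1*(-4), -4 + 0) + 33) = -(-21)*(√(((6 - 1*3) - 1*(-4))² + (-4 + 0)²) + 33) = -(-21)*(√(((6 - 3) + 4)² + (-4)²) + 33) = -(-21)*(√((3 + 4)² + 16) + 33) = -(-21)*(√(7² + 16) + 33) = -(-21)*(√(49 + 16) + 33) = -(-21)*(√65 + 33) = -(-21)*(33 + √65) = -(-693 - 21*√65) = 693 + 21*√65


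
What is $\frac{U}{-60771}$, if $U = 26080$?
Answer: $- \frac{26080}{60771} \approx -0.42915$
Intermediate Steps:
$\frac{U}{-60771} = \frac{26080}{-60771} = 26080 \left(- \frac{1}{60771}\right) = - \frac{26080}{60771}$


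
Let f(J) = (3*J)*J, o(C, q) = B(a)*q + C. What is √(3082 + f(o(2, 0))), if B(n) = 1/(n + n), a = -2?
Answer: √3094 ≈ 55.624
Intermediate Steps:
B(n) = 1/(2*n)
o(C, q) = C - q/4 (o(C, q) = ((½)/(-2))*q + C = ((½)*(-½))*q + C = -q/4 + C = C - q/4)
f(J) = 3*J²
√(3082 + f(o(2, 0))) = √(3082 + 3*(2 - ¼*0)²) = √(3082 + 3*(2 + 0)²) = √(3082 + 3*2²) = √(3082 + 3*4) = √(3082 + 12) = √3094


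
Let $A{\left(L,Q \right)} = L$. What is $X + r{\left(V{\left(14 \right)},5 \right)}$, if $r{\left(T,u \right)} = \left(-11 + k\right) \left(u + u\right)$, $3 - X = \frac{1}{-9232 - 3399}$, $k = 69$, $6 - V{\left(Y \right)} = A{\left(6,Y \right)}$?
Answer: $\frac{7363874}{12631} \approx 583.0$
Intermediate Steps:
$V{\left(Y \right)} = 0$ ($V{\left(Y \right)} = 6 - 6 = 0$)
$X = \frac{37894}{12631}$ ($X = 3 - \frac{1}{-9232 - 3399} = 3 - \frac{1}{-12631} = 3 - - \frac{1}{12631} = 3 + \frac{1}{12631} = \frac{37894}{12631} \approx 3.0001$)
$r{\left(T,u \right)} = 116 u$ ($r{\left(T,u \right)} = \left(-11 + 69\right) \left(u + u\right) = 58 \cdot 2 u = 116 u$)
$X + r{\left(V{\left(14 \right)},5 \right)} = \frac{37894}{12631} + 116 \cdot 5 = \frac{37894}{12631} + 580 = \frac{7363874}{12631}$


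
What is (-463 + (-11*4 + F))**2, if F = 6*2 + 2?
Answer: 243049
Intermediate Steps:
F = 14 (F = 12 + 2 = 14)
(-463 + (-11*4 + F))**2 = (-463 + (-11*4 + 14))**2 = (-463 + (-44 + 14))**2 = (-463 - 30)**2 = (-493)**2 = 243049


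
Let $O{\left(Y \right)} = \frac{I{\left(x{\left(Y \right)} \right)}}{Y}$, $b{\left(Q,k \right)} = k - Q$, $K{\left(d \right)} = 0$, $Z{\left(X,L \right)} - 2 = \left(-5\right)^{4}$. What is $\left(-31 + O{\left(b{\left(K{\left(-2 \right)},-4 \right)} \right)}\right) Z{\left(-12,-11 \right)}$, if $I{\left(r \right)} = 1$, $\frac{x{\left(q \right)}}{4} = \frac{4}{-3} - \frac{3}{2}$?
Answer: $- \frac{78375}{4} \approx -19594.0$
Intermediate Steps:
$Z{\left(X,L \right)} = 627$ ($Z{\left(X,L \right)} = 2 + \left(-5\right)^{4} = 2 + 625 = 627$)
$x{\left(q \right)} = - \frac{34}{3}$ ($x{\left(q \right)} = 4 \left(\frac{4}{-3} - \frac{3}{2}\right) = 4 \left(4 \left(- \frac{1}{3}\right) - \frac{3}{2}\right) = 4 \left(- \frac{4}{3} - \frac{3}{2}\right) = 4 \left(- \frac{17}{6}\right) = - \frac{34}{3}$)
$O{\left(Y \right)} = \frac{1}{Y}$ ($O{\left(Y \right)} = 1 \frac{1}{Y} = \frac{1}{Y}$)
$\left(-31 + O{\left(b{\left(K{\left(-2 \right)},-4 \right)} \right)}\right) Z{\left(-12,-11 \right)} = \left(-31 + \frac{1}{-4 - 0}\right) 627 = \left(-31 + \frac{1}{-4 + 0}\right) 627 = \left(-31 + \frac{1}{-4}\right) 627 = \left(-31 - \frac{1}{4}\right) 627 = \left(- \frac{125}{4}\right) 627 = - \frac{78375}{4}$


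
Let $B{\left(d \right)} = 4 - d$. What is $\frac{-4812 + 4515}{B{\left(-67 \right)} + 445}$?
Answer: $- \frac{99}{172} \approx -0.57558$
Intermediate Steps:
$\frac{-4812 + 4515}{B{\left(-67 \right)} + 445} = \frac{-4812 + 4515}{\left(4 - -67\right) + 445} = - \frac{297}{\left(4 + 67\right) + 445} = - \frac{297}{71 + 445} = - \frac{297}{516} = \left(-297\right) \frac{1}{516} = - \frac{99}{172}$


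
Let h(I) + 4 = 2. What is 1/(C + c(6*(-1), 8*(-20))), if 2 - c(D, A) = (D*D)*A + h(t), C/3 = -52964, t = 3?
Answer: -1/153128 ≈ -6.5305e-6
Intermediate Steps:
C = -158892 (C = 3*(-52964) = -158892)
h(I) = -2 (h(I) = -4 + 2 = -2)
c(D, A) = 4 - A*D**2 (c(D, A) = 2 - ((D*D)*A - 2) = 2 - (D**2*A - 2) = 2 - (A*D**2 - 2) = 2 - (-2 + A*D**2) = 2 + (2 - A*D**2) = 4 - A*D**2)
1/(C + c(6*(-1), 8*(-20))) = 1/(-158892 + (4 - 8*(-20)*(6*(-1))**2)) = 1/(-158892 + (4 - 1*(-160)*(-6)**2)) = 1/(-158892 + (4 - 1*(-160)*36)) = 1/(-158892 + (4 + 5760)) = 1/(-158892 + 5764) = 1/(-153128) = -1/153128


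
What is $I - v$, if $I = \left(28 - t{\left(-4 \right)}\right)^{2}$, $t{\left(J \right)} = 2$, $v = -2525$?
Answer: $3201$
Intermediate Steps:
$I = 676$ ($I = \left(28 - 2\right)^{2} = 26^{2} = 676$)
$I - v = 676 - -2525 = 676 + 2525 = 3201$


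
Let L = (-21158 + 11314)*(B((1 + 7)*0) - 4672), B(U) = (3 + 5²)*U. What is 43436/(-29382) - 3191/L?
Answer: -998883065605/675656249088 ≈ -1.4784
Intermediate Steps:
B(U) = 28*U (B(U) = (3 + 25)*U = 28*U)
L = 45991168 (L = (-21158 + 11314)*(28*((1 + 7)*0) - 4672) = -9844*(28*(8*0) - 4672) = -9844*(28*0 - 4672) = -9844*(0 - 4672) = -9844*(-4672) = 45991168)
43436/(-29382) - 3191/L = 43436/(-29382) - 3191/45991168 = 43436*(-1/29382) - 3191*1/45991168 = -21718/14691 - 3191/45991168 = -998883065605/675656249088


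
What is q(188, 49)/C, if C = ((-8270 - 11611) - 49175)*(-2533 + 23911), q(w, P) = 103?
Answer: -103/1476279168 ≈ -6.9770e-8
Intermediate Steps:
C = -1476279168 (C = (-19881 - 49175)*21378 = -69056*21378 = -1476279168)
q(188, 49)/C = 103/(-1476279168) = 103*(-1/1476279168) = -103/1476279168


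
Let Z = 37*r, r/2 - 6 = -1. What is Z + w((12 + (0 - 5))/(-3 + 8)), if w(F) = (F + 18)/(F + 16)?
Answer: 32287/87 ≈ 371.11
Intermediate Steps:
r = 10 (r = 12 + 2*(-1) = 12 - 2 = 10)
Z = 370 (Z = 37*10 = 370)
w(F) = (18 + F)/(16 + F)
Z + w((12 + (0 - 5))/(-3 + 8)) = 370 + (18 + (12 + (0 - 5))/(-3 + 8))/(16 + (12 + (0 - 5))/(-3 + 8)) = 370 + (18 + (12 - 5)/5)/(16 + (12 - 5)/5) = 370 + (18 + 7*(1/5))/(16 + 7*(1/5)) = 370 + (18 + 7/5)/(16 + 7/5) = 370 + (97/5)/(87/5) = 370 + (5/87)*(97/5) = 370 + 97/87 = 32287/87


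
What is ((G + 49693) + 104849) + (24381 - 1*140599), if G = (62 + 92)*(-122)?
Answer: 19536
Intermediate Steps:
G = -18788 (G = 154*(-122) = -18788)
((G + 49693) + 104849) + (24381 - 1*140599) = ((-18788 + 49693) + 104849) + (24381 - 1*140599) = (30905 + 104849) + (24381 - 140599) = 135754 - 116218 = 19536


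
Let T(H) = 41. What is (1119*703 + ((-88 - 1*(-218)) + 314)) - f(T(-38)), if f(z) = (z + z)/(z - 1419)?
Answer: 542312630/689 ≈ 7.8710e+5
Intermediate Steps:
f(z) = 2*z/(-1419 + z) (f(z) = (2*z)/(-1419 + z) = 2*z/(-1419 + z))
(1119*703 + ((-88 - 1*(-218)) + 314)) - f(T(-38)) = (1119*703 + ((-88 - 1*(-218)) + 314)) - 2*41/(-1419 + 41) = (786657 + ((-88 + 218) + 314)) - 2*41/(-1378) = (786657 + (130 + 314)) - 2*41*(-1)/1378 = (786657 + 444) - 1*(-41/689) = 787101 + 41/689 = 542312630/689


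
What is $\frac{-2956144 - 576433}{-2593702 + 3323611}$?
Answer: $- \frac{3532577}{729909} \approx -4.8398$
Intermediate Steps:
$\frac{-2956144 - 576433}{-2593702 + 3323611} = - \frac{3532577}{729909}$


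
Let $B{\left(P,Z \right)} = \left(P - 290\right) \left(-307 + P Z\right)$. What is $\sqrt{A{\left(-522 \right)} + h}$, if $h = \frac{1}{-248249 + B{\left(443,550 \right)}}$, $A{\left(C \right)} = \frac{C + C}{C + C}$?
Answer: $\frac{\sqrt{1367759338216130}}{36983230} \approx 1.0$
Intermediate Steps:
$A{\left(C \right)} = 1$ ($A{\left(C \right)} = \frac{2 C}{2 C} = 2 C \frac{1}{2 C} = 1$)
$B{\left(P,Z \right)} = \left(-307 + P Z\right) \left(-290 + P\right)$ ($B{\left(P,Z \right)} = \left(-290 + P\right) \left(-307 + P Z\right) = \left(-307 + P Z\right) \left(-290 + P\right)$)
$h = \frac{1}{36983230}$ ($h = \frac{1}{-248249 + \left(89030 - 136001 + 550 \cdot 443^{2} - 128470 \cdot 550\right)} = \frac{1}{-248249 + \left(89030 - 136001 + 550 \cdot 196249 - 70658500\right)} = \frac{1}{-248249 + \left(89030 - 136001 + 107936950 - 70658500\right)} = \frac{1}{-248249 + 37231479} = \frac{1}{36983230} \approx 2.7039 \cdot 10^{-8}$)
$\sqrt{A{\left(-522 \right)} + h} = \sqrt{1 + \frac{1}{36983230}} = \sqrt{\frac{36983231}{36983230}} = \frac{\sqrt{1367759338216130}}{36983230}$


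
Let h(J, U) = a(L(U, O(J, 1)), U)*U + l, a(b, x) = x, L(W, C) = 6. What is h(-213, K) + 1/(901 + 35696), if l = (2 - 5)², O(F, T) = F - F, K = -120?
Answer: 527326174/36597 ≈ 14409.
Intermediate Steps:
O(F, T) = 0
l = 9 (l = (-3)² = 9)
h(J, U) = 9 + U² (h(J, U) = U*U + 9 = U² + 9 = 9 + U²)
h(-213, K) + 1/(901 + 35696) = (9 + (-120)²) + 1/(901 + 35696) = (9 + 14400) + 1/36597 = 14409 + 1/36597 = 527326174/36597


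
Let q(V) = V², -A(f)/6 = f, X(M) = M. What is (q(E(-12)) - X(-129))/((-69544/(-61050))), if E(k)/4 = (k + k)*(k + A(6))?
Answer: 648161531325/34772 ≈ 1.8640e+7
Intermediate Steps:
A(f) = -6*f
E(k) = 8*k*(-36 + k) (E(k) = 4*((k + k)*(k - 6*6)) = 4*((2*k)*(k - 36)) = 4*((2*k)*(-36 + k)) = 4*(2*k*(-36 + k)) = 8*k*(-36 + k))
(q(E(-12)) - X(-129))/((-69544/(-61050))) = ((8*(-12)*(-36 - 12))² - 1*(-129))/((-69544/(-61050))) = ((8*(-12)*(-48))² + 129)/((-69544*(-1/61050))) = (4608² + 129)/(34772/30525) = (21233664 + 129)*(30525/34772) = 21233793*(30525/34772) = 648161531325/34772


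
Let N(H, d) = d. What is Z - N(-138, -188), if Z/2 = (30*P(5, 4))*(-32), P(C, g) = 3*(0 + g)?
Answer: -22852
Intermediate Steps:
P(C, g) = 3*g
Z = -23040 (Z = 2*((30*(3*4))*(-32)) = 2*((30*12)*(-32)) = 2*(360*(-32)) = 2*(-11520) = -23040)
Z - N(-138, -188) = -23040 - 1*(-188) = -23040 + 188 = -22852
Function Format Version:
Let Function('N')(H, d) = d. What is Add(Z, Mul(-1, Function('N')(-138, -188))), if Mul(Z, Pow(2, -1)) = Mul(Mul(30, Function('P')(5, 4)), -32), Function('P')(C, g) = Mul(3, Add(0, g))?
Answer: -22852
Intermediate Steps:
Function('P')(C, g) = Mul(3, g)
Z = -23040 (Z = Mul(2, Mul(Mul(30, Mul(3, 4)), -32)) = Mul(2, Mul(Mul(30, 12), -32)) = Mul(2, Mul(360, -32)) = Mul(2, -11520) = -23040)
Add(Z, Mul(-1, Function('N')(-138, -188))) = Add(-23040, Mul(-1, -188)) = Add(-23040, 188) = -22852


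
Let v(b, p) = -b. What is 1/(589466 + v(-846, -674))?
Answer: 1/590312 ≈ 1.6940e-6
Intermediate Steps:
1/(589466 + v(-846, -674)) = 1/(589466 - 1*(-846)) = 1/(589466 + 846) = 1/590312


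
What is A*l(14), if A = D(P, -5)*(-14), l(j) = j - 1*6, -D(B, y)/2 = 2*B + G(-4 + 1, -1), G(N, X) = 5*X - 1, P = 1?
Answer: -896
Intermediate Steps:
G(N, X) = -1 + 5*X
D(B, y) = 12 - 4*B (D(B, y) = -2*(2*B + (-1 + 5*(-1))) = -2*(2*B + (-1 - 5)) = -2*(2*B - 6) = -2*(-6 + 2*B) = 12 - 4*B)
l(j) = -6 + j (l(j) = j - 6 = -6 + j)
A = -112 (A = (12 - 4*1)*(-14) = (12 - 4)*(-14) = 8*(-14) = -112)
A*l(14) = -112*(-6 + 14) = -112*8 = -896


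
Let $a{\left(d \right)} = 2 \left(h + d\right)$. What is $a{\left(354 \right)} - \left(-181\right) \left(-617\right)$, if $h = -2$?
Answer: $-110973$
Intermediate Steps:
$a{\left(d \right)} = -4 + 2 d$ ($a{\left(d \right)} = 2 \left(-2 + d\right) = -4 + 2 d$)
$a{\left(354 \right)} - \left(-181\right) \left(-617\right) = \left(-4 + 2 \cdot 354\right) - \left(-181\right) \left(-617\right) = \left(-4 + 708\right) - 111677 = 704 - 111677 = -110973$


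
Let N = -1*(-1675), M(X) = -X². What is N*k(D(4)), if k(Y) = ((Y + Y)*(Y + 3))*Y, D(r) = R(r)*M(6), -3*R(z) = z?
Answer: 393638400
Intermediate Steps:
R(z) = -z/3
N = 1675
D(r) = 12*r (D(r) = (-r/3)*(-1*6²) = (-r/3)*(-1*36) = -r/3*(-36) = 12*r)
k(Y) = 2*Y²*(3 + Y) (k(Y) = ((2*Y)*(3 + Y))*Y = (2*Y*(3 + Y))*Y = 2*Y²*(3 + Y))
N*k(D(4)) = 1675*(2*(12*4)²*(3 + 12*4)) = 1675*(2*48²*(3 + 48)) = 1675*(2*2304*51) = 1675*235008 = 393638400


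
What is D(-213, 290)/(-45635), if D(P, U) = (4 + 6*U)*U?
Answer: -101152/9127 ≈ -11.083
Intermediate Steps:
D(P, U) = U*(4 + 6*U)
D(-213, 290)/(-45635) = (2*290*(2 + 3*290))/(-45635) = (2*290*(2 + 870))*(-1/45635) = (2*290*872)*(-1/45635) = 505760*(-1/45635) = -101152/9127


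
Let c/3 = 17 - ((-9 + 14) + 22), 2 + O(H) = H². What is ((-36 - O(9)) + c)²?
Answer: 21025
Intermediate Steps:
O(H) = -2 + H²
c = -30 (c = 3*(17 - ((-9 + 14) + 22)) = 3*(17 - (5 + 22)) = 3*(17 - 1*27) = 3*(17 - 27) = 3*(-10) = -30)
((-36 - O(9)) + c)² = ((-36 - (-2 + 9²)) - 30)² = ((-36 - (-2 + 81)) - 30)² = ((-36 - 1*79) - 30)² = ((-36 - 79) - 30)² = (-115 - 30)² = (-145)² = 21025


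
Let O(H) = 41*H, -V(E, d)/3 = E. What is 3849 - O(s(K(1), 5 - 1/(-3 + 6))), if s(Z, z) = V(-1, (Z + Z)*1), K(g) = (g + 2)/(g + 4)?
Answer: 3726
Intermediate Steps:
V(E, d) = -3*E
K(g) = (2 + g)/(4 + g)
s(Z, z) = 3 (s(Z, z) = -3*(-1) = 3)
3849 - O(s(K(1), 5 - 1/(-3 + 6))) = 3849 - 41*3 = 3849 - 1*123 = 3849 - 123 = 3726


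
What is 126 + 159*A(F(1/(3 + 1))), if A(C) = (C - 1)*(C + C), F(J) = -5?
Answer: 9666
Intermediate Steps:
A(C) = 2*C*(-1 + C) (A(C) = (-1 + C)*(2*C) = 2*C*(-1 + C))
126 + 159*A(F(1/(3 + 1))) = 126 + 159*(2*(-5)*(-1 - 5)) = 126 + 159*(2*(-5)*(-6)) = 126 + 159*60 = 126 + 9540 = 9666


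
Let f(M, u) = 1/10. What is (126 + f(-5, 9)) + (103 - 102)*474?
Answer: 6001/10 ≈ 600.10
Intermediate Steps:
f(M, u) = ⅒
(126 + f(-5, 9)) + (103 - 102)*474 = (126 + ⅒) + (103 - 102)*474 = 1261/10 + 1*474 = 1261/10 + 474 = 6001/10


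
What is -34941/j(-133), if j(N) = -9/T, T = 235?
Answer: 2737045/3 ≈ 9.1235e+5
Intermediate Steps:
j(N) = -9/235
-34941/j(-133) = -34941/(-9/235) = -34941*(-235/9) = 2737045/3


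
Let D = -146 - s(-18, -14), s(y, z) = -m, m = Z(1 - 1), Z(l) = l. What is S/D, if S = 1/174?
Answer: -1/25404 ≈ -3.9364e-5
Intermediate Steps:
m = 0 (m = 1 - 1 = 0)
s(y, z) = 0 (s(y, z) = -1*0 = 0)
S = 1/174 ≈ 0.0057471
D = -146 (D = -146 - 1*0 = -146 + 0 = -146)
S/D = (1/174)/(-146) = (1/174)*(-1/146) = -1/25404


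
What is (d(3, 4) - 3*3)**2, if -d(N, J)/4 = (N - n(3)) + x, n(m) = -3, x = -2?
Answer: 625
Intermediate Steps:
d(N, J) = -4 - 4*N (d(N, J) = -4*((N - 1*(-3)) - 2) = -4*((N + 3) - 2) = -4*((3 + N) - 2) = -4*(1 + N) = -4 - 4*N)
(d(3, 4) - 3*3)**2 = ((-4 - 4*3) - 3*3)**2 = ((-4 - 12) - 9)**2 = (-16 - 9)**2 = (-25)**2 = 625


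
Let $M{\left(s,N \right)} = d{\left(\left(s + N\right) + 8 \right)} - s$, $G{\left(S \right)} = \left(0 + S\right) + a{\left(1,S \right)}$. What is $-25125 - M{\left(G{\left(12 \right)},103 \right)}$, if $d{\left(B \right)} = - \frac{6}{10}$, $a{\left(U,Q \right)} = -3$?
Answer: $- \frac{125577}{5} \approx -25115.0$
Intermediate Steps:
$G{\left(S \right)} = -3 + S$ ($G{\left(S \right)} = \left(0 + S\right) - 3 = S - 3 = -3 + S$)
$d{\left(B \right)} = - \frac{3}{5}$ ($d{\left(B \right)} = \left(-6\right) \frac{1}{10} = - \frac{3}{5}$)
$M{\left(s,N \right)} = - \frac{3}{5} - s$
$-25125 - M{\left(G{\left(12 \right)},103 \right)} = -25125 - \left(- \frac{3}{5} - \left(-3 + 12\right)\right) = -25125 - \left(- \frac{3}{5} - 9\right) = -25125 - - \frac{48}{5} = -25125 + \frac{48}{5} = - \frac{125577}{5}$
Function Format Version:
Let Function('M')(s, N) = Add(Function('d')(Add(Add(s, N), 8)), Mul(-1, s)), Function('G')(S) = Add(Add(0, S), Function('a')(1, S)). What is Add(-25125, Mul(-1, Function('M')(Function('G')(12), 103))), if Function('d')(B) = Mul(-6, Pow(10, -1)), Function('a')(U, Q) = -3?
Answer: Rational(-125577, 5) ≈ -25115.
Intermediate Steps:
Function('G')(S) = Add(-3, S) (Function('G')(S) = Add(Add(0, S), -3) = Add(S, -3) = Add(-3, S))
Function('d')(B) = Rational(-3, 5) (Function('d')(B) = Mul(-6, Rational(1, 10)) = Rational(-3, 5))
Function('M')(s, N) = Add(Rational(-3, 5), Mul(-1, s))
Add(-25125, Mul(-1, Function('M')(Function('G')(12), 103))) = Add(-25125, Mul(-1, Add(Rational(-3, 5), Mul(-1, Add(-3, 12))))) = Add(-25125, Mul(-1, Add(Rational(-3, 5), Mul(-1, 9)))) = Add(-25125, Mul(-1, Add(Rational(-3, 5), -9))) = Add(-25125, Mul(-1, Rational(-48, 5))) = Add(-25125, Rational(48, 5)) = Rational(-125577, 5)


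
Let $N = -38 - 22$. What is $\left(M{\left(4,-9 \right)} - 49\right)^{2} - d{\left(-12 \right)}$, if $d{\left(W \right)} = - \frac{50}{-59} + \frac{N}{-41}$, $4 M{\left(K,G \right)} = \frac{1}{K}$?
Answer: $\frac{1481631251}{619264} \approx 2392.6$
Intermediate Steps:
$M{\left(K,G \right)} = \frac{1}{4 K}$
$N = -60$ ($N = -38 - 22 = -60$)
$d{\left(W \right)} = \frac{5590}{2419}$ ($d{\left(W \right)} = - \frac{50}{-59} - \frac{60}{-41} = \left(-50\right) \left(- \frac{1}{59}\right) - - \frac{60}{41} = \frac{50}{59} + \frac{60}{41} = \frac{5590}{2419}$)
$\left(M{\left(4,-9 \right)} - 49\right)^{2} - d{\left(-12 \right)} = \left(\frac{1}{4 \cdot 4} - 49\right)^{2} - \frac{5590}{2419} = \left(\frac{1}{4} \cdot \frac{1}{4} - 49\right)^{2} - \frac{5590}{2419} = \left(\frac{1}{16} - 49\right)^{2} - \frac{5590}{2419} = \left(- \frac{783}{16}\right)^{2} - \frac{5590}{2419} = \frac{613089}{256} - \frac{5590}{2419} = \frac{1481631251}{619264}$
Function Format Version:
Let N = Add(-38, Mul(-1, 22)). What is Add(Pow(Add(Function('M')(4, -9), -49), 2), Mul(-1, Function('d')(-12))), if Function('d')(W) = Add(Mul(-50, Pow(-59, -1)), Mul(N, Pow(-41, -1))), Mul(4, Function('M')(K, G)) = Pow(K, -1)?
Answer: Rational(1481631251, 619264) ≈ 2392.6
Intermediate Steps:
Function('M')(K, G) = Mul(Rational(1, 4), Pow(K, -1))
N = -60 (N = Add(-38, -22) = -60)
Function('d')(W) = Rational(5590, 2419) (Function('d')(W) = Add(Mul(-50, Pow(-59, -1)), Mul(-60, Pow(-41, -1))) = Add(Mul(-50, Rational(-1, 59)), Mul(-60, Rational(-1, 41))) = Add(Rational(50, 59), Rational(60, 41)) = Rational(5590, 2419))
Add(Pow(Add(Function('M')(4, -9), -49), 2), Mul(-1, Function('d')(-12))) = Add(Pow(Add(Mul(Rational(1, 4), Pow(4, -1)), -49), 2), Mul(-1, Rational(5590, 2419))) = Add(Pow(Add(Mul(Rational(1, 4), Rational(1, 4)), -49), 2), Rational(-5590, 2419)) = Add(Pow(Add(Rational(1, 16), -49), 2), Rational(-5590, 2419)) = Add(Pow(Rational(-783, 16), 2), Rational(-5590, 2419)) = Add(Rational(613089, 256), Rational(-5590, 2419)) = Rational(1481631251, 619264)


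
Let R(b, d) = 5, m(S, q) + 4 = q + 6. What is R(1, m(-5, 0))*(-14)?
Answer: -70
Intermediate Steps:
m(S, q) = 2 + q (m(S, q) = -4 + (q + 6) = -4 + (6 + q) = 2 + q)
R(1, m(-5, 0))*(-14) = 5*(-14) = -70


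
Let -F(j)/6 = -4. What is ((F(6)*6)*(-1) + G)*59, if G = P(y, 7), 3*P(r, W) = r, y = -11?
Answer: -26137/3 ≈ -8712.3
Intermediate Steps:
F(j) = 24 (F(j) = -6*(-4) = 24)
P(r, W) = r/3
G = -11/3 (G = (⅓)*(-11) = -11/3 ≈ -3.6667)
((F(6)*6)*(-1) + G)*59 = ((24*6)*(-1) - 11/3)*59 = (144*(-1) - 11/3)*59 = (-144 - 11/3)*59 = -443/3*59 = -26137/3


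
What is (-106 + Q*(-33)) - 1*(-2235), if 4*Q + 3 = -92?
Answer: 11651/4 ≈ 2912.8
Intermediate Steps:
Q = -95/4 (Q = -¾ + (¼)*(-92) = -¾ - 23 = -95/4 ≈ -23.750)
(-106 + Q*(-33)) - 1*(-2235) = (-106 - 95/4*(-33)) - 1*(-2235) = (-106 + 3135/4) + 2235 = 2711/4 + 2235 = 11651/4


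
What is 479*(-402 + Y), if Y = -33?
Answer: -208365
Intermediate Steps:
479*(-402 + Y) = 479*(-402 - 33) = 479*(-435) = -208365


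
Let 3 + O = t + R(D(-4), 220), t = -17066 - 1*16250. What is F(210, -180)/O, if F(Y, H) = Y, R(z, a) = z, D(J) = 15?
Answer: -105/16652 ≈ -0.0063055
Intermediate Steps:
t = -33316 (t = -17066 - 16250 = -33316)
O = -33304 (O = -3 + (-33316 + 15) = -3 - 33301 = -33304)
F(210, -180)/O = 210/(-33304) = 210*(-1/33304) = -105/16652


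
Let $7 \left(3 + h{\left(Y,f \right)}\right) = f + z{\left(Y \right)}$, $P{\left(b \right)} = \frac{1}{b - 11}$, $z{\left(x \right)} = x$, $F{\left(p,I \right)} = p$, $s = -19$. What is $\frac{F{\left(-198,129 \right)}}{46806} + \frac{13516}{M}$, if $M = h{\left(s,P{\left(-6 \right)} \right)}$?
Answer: $- \frac{12547182077}{5312481} \approx -2361.8$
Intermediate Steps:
$P{\left(b \right)} = \frac{1}{-11 + b}$
$h{\left(Y,f \right)} = -3 + \frac{Y}{7} + \frac{f}{7}$ ($h{\left(Y,f \right)} = -3 + \frac{f + Y}{7} = -3 + \frac{Y + f}{7} = -3 + \left(\frac{Y}{7} + \frac{f}{7}\right) = -3 + \frac{Y}{7} + \frac{f}{7}$)
$M = - \frac{681}{119}$ ($M = -3 + \frac{1}{7} \left(-19\right) + \frac{1}{7 \left(-11 - 6\right)} = -3 - \frac{19}{7} + \frac{1}{7 \left(-17\right)} = -3 - \frac{19}{7} + \frac{1}{7} \left(- \frac{1}{17}\right) = -3 - \frac{19}{7} - \frac{1}{119} = - \frac{681}{119} \approx -5.7227$)
$\frac{F{\left(-198,129 \right)}}{46806} + \frac{13516}{M} = - \frac{198}{46806} + \frac{13516}{- \frac{681}{119}} = \left(-198\right) \frac{1}{46806} + 13516 \left(- \frac{119}{681}\right) = - \frac{33}{7801} - \frac{1608404}{681} = - \frac{12547182077}{5312481}$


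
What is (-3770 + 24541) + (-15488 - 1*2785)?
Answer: 2498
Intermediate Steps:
(-3770 + 24541) + (-15488 - 1*2785) = 20771 + (-15488 - 2785) = 20771 - 18273 = 2498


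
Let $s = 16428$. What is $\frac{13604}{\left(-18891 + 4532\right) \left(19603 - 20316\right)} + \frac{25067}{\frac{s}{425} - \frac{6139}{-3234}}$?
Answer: $\frac{50390413895539594}{81519412956787} \approx 618.14$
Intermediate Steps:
$\frac{13604}{\left(-18891 + 4532\right) \left(19603 - 20316\right)} + \frac{25067}{\frac{s}{425} - \frac{6139}{-3234}} = \frac{13604}{\left(-18891 + 4532\right) \left(19603 - 20316\right)} + \frac{25067}{\frac{16428}{425} - \frac{6139}{-3234}} = \frac{13604}{\left(-14359\right) \left(-713\right)} + \frac{25067}{16428 \cdot \frac{1}{425} - - \frac{877}{462}} = \frac{13604}{10237967} + \frac{25067}{\frac{16428}{425} + \frac{877}{462}} = 13604 \cdot \frac{1}{10237967} + \frac{25067}{\frac{7962461}{196350}} = \frac{13604}{10237967} + 25067 \cdot \frac{196350}{7962461} = \frac{13604}{10237967} + \frac{4921905450}{7962461} = \frac{50390413895539594}{81519412956787}$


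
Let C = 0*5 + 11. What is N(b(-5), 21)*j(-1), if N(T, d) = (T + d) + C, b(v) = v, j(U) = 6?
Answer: 162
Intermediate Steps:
C = 11 (C = 0 + 11 = 11)
N(T, d) = 11 + T + d (N(T, d) = (T + d) + 11 = 11 + T + d)
N(b(-5), 21)*j(-1) = (11 - 5 + 21)*6 = 27*6 = 162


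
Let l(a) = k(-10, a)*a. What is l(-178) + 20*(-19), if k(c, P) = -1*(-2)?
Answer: -736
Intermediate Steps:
k(c, P) = 2
l(a) = 2*a
l(-178) + 20*(-19) = 2*(-178) + 20*(-19) = -356 - 380 = -736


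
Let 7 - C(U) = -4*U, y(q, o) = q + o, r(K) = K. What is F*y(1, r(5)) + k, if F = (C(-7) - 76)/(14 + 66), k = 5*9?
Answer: 1509/40 ≈ 37.725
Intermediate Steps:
y(q, o) = o + q
C(U) = 7 + 4*U (C(U) = 7 - (-4)*U = 7 + 4*U)
k = 45
F = -97/80 (F = ((7 + 4*(-7)) - 76)/(14 + 66) = ((7 - 28) - 76)/80 = (-21 - 76)*(1/80) = -97*1/80 = -97/80 ≈ -1.2125)
F*y(1, r(5)) + k = -97*(5 + 1)/80 + 45 = -97/80*6 + 45 = -291/40 + 45 = 1509/40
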